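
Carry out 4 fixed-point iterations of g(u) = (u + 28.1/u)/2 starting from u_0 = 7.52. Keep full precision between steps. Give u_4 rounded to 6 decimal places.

u_1 = g(7.520000) = 5.628351
u_2 = g(5.628351) = 5.310466
u_3 = g(5.310466) = 5.300952
u_4 = g(5.300952) = 5.300943

5.300943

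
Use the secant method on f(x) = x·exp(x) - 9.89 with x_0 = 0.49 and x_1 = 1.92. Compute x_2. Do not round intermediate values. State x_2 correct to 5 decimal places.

1.54713

Secant update: x_(k+1) = x_k − f(x_k)·(x_k − x_(k-1))/(f(x_k) − f(x_(k-1))).
f(x_0) = -9.090165, f(x_1) = 3.206240
x_2 = 1.920000 - (3.206240)·(1.920000 - 0.490000)/(3.206240 - (-9.090165)) = 1.547133; f(x_2) = -2.621597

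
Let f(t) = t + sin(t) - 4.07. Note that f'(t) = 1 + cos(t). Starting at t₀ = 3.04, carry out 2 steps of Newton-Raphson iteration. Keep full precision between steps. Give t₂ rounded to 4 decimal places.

Newton update: t ← t − f(t)/f'(t).
t_0 = 3.040000: f = -0.928582, f' = 0.005156 → t_1 = 3.040000 - (-0.928582)/(0.005156) = 183.133989
t_1 = 183.133989: f = 179.860569, f' = 1.604534 → t_2 = 183.133989 - (179.860569)/(1.604534) = 71.038790

71.0388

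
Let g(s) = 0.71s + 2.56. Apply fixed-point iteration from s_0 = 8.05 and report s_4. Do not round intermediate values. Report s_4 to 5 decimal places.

s_1 = g(8.050000) = 8.275500
s_2 = g(8.275500) = 8.435605
s_3 = g(8.435605) = 8.549280
s_4 = g(8.549280) = 8.629988

8.62999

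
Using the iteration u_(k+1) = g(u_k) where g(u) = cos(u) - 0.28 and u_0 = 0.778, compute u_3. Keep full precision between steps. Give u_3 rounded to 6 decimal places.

u_1 = g(0.778000) = 0.432319
u_2 = g(0.432319) = 0.627997
u_3 = g(0.627997) = 0.529206

0.529206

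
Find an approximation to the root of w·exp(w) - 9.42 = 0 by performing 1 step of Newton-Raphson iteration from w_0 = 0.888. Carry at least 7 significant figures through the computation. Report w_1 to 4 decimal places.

2.4707

f'(w) = (w + 1)·exp(w)
w_0 = 0.888000: f = -7.261925, f' = 4.588339 → w_1 = 0.888000 - (-7.261925)/(4.588339) = 2.470692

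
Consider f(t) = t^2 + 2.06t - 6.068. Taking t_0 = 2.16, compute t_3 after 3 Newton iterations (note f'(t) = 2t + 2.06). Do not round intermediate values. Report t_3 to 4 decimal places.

1.6400

t_0 = 2.160000: f = 3.047200, f' = 6.380000 → t_1 = 2.160000 - (3.047200)/(6.380000) = 1.682382
t_1 = 1.682382: f = 0.228119, f' = 5.424765 → t_2 = 1.682382 - (0.228119)/(5.424765) = 1.640331
t_2 = 1.640331: f = 0.001768, f' = 5.340662 → t_3 = 1.640331 - (0.001768)/(5.340662) = 1.640000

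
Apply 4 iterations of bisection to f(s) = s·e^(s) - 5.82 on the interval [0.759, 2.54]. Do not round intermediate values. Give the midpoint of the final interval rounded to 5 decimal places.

f(0.759000) = -4.198670, f(2.540000) = 26.386364 (opposite signs)
step 1: m = 1.649500, f(m) = 2.764620 > 0 → root in [0.759000, 1.649500]
step 2: m = 1.204250, f(m) = -1.804720 < 0 → root in [1.204250, 1.649500]
step 3: m = 1.426875, f(m) = 0.123878 > 0 → root in [1.204250, 1.426875]
step 4: m = 1.315562, f(m) = -0.917100 < 0 → root in [1.315562, 1.426875]
Midpoint of [1.315562, 1.426875] = 1.371219

1.37122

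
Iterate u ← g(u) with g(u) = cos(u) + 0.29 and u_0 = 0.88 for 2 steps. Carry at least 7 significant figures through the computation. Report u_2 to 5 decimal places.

u_1 = g(0.880000) = 0.927151
u_2 = g(0.927151) = 0.890115

0.89012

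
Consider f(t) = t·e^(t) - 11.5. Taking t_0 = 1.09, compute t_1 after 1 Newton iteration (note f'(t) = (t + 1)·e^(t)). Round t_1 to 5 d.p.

t_0 = 1.090000: f = -8.258041, f' = 6.216233 → t_1 = 1.090000 - (-8.258041)/(6.216233) = 2.418464

2.41846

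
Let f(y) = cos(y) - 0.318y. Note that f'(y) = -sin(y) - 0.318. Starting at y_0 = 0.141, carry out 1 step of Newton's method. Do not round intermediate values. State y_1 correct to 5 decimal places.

y_0 = 0.141000: f = 0.945238, f' = -0.458533 → y_1 = 0.141000 - (0.945238)/(-0.458533) = 2.202438

2.20244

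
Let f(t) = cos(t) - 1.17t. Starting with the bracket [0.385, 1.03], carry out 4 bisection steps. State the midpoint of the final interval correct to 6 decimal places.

f(0.385000) = 0.476348, f(1.030000) = -0.690281 (opposite signs)
step 1: m = 0.707500, f(m) = -0.067786 < 0 → root in [0.385000, 0.707500]
step 2: m = 0.546250, f(m) = 0.215366 > 0 → root in [0.546250, 0.707500]
step 3: m = 0.626875, f(m) = 0.076421 > 0 → root in [0.626875, 0.707500]
step 4: m = 0.667188, f(m) = 0.004956 > 0 → root in [0.667188, 0.707500]
Midpoint of [0.667188, 0.707500] = 0.687344

0.687344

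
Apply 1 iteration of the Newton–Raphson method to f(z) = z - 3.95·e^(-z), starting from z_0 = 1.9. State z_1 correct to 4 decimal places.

f'(z) = 1 + 3.95·e^(-z)
z_0 = 1.900000: f = 1.309204, f' = 1.590796 → z_1 = 1.900000 - (1.309204)/(1.590796) = 1.077013

1.0770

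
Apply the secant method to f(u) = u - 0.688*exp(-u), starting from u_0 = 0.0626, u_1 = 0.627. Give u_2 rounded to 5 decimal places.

0.45330

f(u_0) = -0.583652, f(u_1) = 0.259476
u_2 = 0.627000 - (0.259476)·(0.627000 - 0.062600)/(0.259476 - (-0.583652)) = 0.453304; f(u_2) = 0.016062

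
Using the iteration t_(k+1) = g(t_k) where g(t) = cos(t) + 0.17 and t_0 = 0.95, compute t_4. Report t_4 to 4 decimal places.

0.8730

t_1 = g(0.950000) = 0.751683
t_2 = g(0.751683) = 0.900541
t_3 = g(0.900541) = 0.791186
t_4 = g(0.791186) = 0.873002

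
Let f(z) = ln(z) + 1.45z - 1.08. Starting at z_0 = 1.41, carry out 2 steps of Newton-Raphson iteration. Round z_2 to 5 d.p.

f'(z) = 1/z + 1.45
z_0 = 1.410000: f = 1.308090, f' = 2.159220 → z_1 = 1.410000 - (1.308090)/(2.159220) = 0.804184
z_1 = 0.804184: f = -0.131860, f' = 2.693496 → z_2 = 0.804184 - (-0.131860)/(2.693496) = 0.853139

0.85314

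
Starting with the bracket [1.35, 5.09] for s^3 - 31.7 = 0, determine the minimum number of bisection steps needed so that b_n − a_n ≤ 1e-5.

Initial width b − a = 5.09 − 1.35 = 3.740000.
After n steps the width is (b−a)/2^n; need (b−a)/2^n ≤ 1e-5.
So n ≥ log₂(3.740000/1e-5) = log₂(374000.0000) ≈ 18.5127.
Hence n = 19.

19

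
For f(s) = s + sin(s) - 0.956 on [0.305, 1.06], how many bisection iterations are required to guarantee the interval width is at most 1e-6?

20

Initial width b − a = 1.06 − 0.305 = 0.755000.
After n steps the width is (b−a)/2^n; need (b−a)/2^n ≤ 1e-6.
So n ≥ log₂(0.755000/1e-6) = log₂(755000.0000) ≈ 19.5261.
Hence n = 20.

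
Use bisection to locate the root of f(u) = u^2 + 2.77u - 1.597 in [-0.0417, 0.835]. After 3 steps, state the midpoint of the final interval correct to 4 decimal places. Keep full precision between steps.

f(-0.041700) = -1.710770, f(0.835000) = 1.413175 (opposite signs)
step 1: m = 0.396650, f(m) = -0.340948 < 0 → root in [0.396650, 0.835000]
step 2: m = 0.615825, f(m) = 0.488076 > 0 → root in [0.396650, 0.615825]
step 3: m = 0.506238, f(m) = 0.061554 > 0 → root in [0.396650, 0.506238]
Midpoint of [0.396650, 0.506238] = 0.451444

0.4514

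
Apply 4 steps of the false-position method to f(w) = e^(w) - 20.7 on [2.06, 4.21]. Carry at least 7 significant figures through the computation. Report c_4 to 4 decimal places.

2.9703

f(2.060000) = -12.854030, f(4.210000) = 46.656540
step 1: c = 2.524391, f(c) = -8.216711 < 0 → new bracket [2.524391, 4.210000]
step 2: c = 2.776794, f(c) = -4.632579 < 0 → new bracket [2.776794, 4.210000]
step 3: c = 2.906245, f(c) = -2.412003 < 0 → new bracket [2.906245, 4.210000]
step 4: c = 2.970332, f(c) = -1.201607 < 0 → new bracket [2.970332, 4.210000]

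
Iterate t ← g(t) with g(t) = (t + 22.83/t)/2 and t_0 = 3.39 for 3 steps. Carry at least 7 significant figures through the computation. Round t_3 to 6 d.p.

t_1 = g(3.390000) = 5.062257
t_2 = g(5.062257) = 4.786052
t_3 = g(4.786052) = 4.778082

4.778082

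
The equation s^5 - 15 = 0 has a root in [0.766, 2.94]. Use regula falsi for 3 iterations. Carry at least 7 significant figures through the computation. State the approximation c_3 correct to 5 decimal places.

1.16440

f(0.766000) = -14.736280, f(2.940000) = 204.652754
step 1: c = 0.912027, f(c) = -14.368988 < 0 → new bracket [0.912027, 2.940000]
step 2: c = 1.045073, f(c) = -13.753385 < 0 → new bracket [1.045073, 2.940000]
step 3: c = 1.164399, f(c) = -12.859528 < 0 → new bracket [1.164399, 2.940000]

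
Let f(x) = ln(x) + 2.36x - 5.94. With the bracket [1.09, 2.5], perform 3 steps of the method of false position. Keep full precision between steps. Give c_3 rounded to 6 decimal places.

False-position update: c = (a·f(b) − b·f(a))/(f(b) − f(a)); replace the endpoint whose sign matches f(c).
f(1.090000) = -3.281422, f(2.500000) = 0.876291
step 1: c = 2.202825, f(c) = 0.048407 > 0 → new bracket [1.090000, 2.202825]
step 2: c = 2.186647, f(c) = 0.002857 > 0 → new bracket [1.090000, 2.186647]
step 3: c = 2.185693, f(c) = 0.000169 > 0 → new bracket [1.090000, 2.185693]

2.185693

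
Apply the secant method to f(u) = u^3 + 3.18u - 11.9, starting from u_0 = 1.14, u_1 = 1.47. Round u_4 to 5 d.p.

Secant update: u_(k+1) = u_k − f(u_k)·(u_k − u_(k-1))/(f(u_k) − f(u_(k-1))).
f(u_0) = -6.793256, f(u_1) = -4.048877
u_2 = 1.470000 - (-4.048877)·(1.470000 - 1.140000)/(-4.048877 - (-6.793256)) = 1.956860; f(u_2) = 1.816226
u_3 = 1.956860 - (1.816226)·(1.956860 - 1.470000)/(1.816226 - (-4.048877)) = 1.806096; f(u_3) = -0.265161
u_4 = 1.806096 - (-0.265161)·(1.806096 - 1.956860)/(-0.265161 - (1.816226)) = 1.825303; f(u_4) = -0.014120

1.82530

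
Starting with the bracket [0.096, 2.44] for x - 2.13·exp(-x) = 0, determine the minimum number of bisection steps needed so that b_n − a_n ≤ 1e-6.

22

Initial width b − a = 2.44 − 0.096 = 2.344000.
After n steps the width is (b−a)/2^n; need (b−a)/2^n ≤ 1e-6.
So n ≥ log₂(2.344000/1e-6) = log₂(2344000.0000) ≈ 21.1605.
Hence n = 22.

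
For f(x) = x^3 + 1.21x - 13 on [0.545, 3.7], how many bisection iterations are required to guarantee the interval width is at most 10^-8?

Initial width b − a = 3.7 − 0.545 = 3.155000.
After n steps the width is (b−a)/2^n; need (b−a)/2^n ≤ 10^-8.
So n ≥ log₂(3.155000/10^-8) = log₂(315500000.0000) ≈ 28.2331.
Hence n = 29.

29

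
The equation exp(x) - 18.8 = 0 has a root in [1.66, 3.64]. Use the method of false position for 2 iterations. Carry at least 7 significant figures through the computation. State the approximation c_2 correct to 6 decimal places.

f(1.660000) = -13.540689, f(3.640000) = 19.291837
step 1: c = 2.476585, f(c) = -6.899440 < 0 → new bracket [2.476585, 3.640000]
step 2: c = 2.783058, f(c) = -2.631610 < 0 → new bracket [2.783058, 3.640000]

2.783058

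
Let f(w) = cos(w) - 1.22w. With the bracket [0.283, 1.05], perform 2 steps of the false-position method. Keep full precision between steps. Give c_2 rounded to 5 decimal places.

0.64941

f(0.283000) = 0.614962, f(1.050000) = -0.783429
step 1: c = 0.620299, f(c) = 0.056940 > 0 → new bracket [0.620299, 1.050000]
step 2: c = 0.649414, f(c) = 0.004154 > 0 → new bracket [0.649414, 1.050000]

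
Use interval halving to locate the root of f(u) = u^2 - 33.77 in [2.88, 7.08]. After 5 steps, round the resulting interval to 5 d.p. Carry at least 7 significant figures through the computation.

f(2.880000) = -25.475600, f(7.080000) = 16.356400 (opposite signs)
step 1: m = 4.980000, f(m) = -8.969600 < 0 → root in [4.980000, 7.080000]
step 2: m = 6.030000, f(m) = 2.590900 > 0 → root in [4.980000, 6.030000]
step 3: m = 5.505000, f(m) = -3.464975 < 0 → root in [5.505000, 6.030000]
step 4: m = 5.767500, f(m) = -0.505944 < 0 → root in [5.767500, 6.030000]
step 5: m = 5.898750, f(m) = 1.025252 > 0 → root in [5.767500, 5.898750]

[5.76750, 5.89875]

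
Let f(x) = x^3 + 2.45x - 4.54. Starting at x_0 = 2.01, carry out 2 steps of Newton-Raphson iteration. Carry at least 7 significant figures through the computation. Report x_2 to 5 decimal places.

1.20929

f'(x) = 3x^2 + 2.45
x_0 = 2.010000: f = 8.505101, f' = 14.570300 → x_1 = 2.010000 - (8.505101)/(14.570300) = 1.426271
x_1 = 1.426271: f = 1.855758, f' = 8.552750 → x_2 = 1.426271 - (1.855758)/(8.552750) = 1.209294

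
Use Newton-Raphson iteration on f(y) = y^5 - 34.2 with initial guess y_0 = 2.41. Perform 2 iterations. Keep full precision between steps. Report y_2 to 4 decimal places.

2.0364

f'(y) = 5y^4
y_0 = 2.410000: f = 47.099002, f' = 168.670128 → y_1 = 2.410000 - (47.099002)/(168.670128) = 2.130763
y_1 = 2.130763: f = 9.721318, f' = 103.064784 → y_2 = 2.130763 - (9.721318)/(103.064784) = 2.036440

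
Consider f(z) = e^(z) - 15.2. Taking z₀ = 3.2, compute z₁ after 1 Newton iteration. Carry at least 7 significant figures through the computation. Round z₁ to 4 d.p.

2.8196

f'(z) = e^(z)
z_0 = 3.200000: f = 9.332530, f' = 24.532530 → z_1 = 3.200000 - (9.332530)/(24.532530) = 2.819586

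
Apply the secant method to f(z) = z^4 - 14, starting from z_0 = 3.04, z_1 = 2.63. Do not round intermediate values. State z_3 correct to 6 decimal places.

f(z_0) = 71.407171, f(z_1) = 33.843506
z_2 = 2.630000 - (33.843506)·(2.630000 - 3.040000)/(33.843506 - (71.407171)) = 2.260605; f(z_2) = 12.115515
z_3 = 2.260605 - (12.115515)·(2.260605 - 2.630000)/(12.115515 - (33.843506)) = 2.054630; f(z_3) = 3.821109

2.054630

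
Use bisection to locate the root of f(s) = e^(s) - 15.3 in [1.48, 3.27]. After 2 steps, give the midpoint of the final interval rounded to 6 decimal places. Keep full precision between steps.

2.598750

f(1.480000) = -10.907054, f(3.270000) = 11.011339 (opposite signs)
step 1: m = 2.375000, f(m) = -4.548987 < 0 → root in [2.375000, 3.270000]
step 2: m = 2.822500, f(m) = 1.518845 > 0 → root in [2.375000, 2.822500]
Midpoint of [2.375000, 2.822500] = 2.598750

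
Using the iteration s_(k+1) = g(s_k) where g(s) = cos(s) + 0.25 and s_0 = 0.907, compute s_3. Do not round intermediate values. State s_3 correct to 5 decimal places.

s_1 = g(0.907000) = 0.866111
s_2 = g(0.866111) = 0.897794
s_3 = g(0.897794) = 0.873337

0.87334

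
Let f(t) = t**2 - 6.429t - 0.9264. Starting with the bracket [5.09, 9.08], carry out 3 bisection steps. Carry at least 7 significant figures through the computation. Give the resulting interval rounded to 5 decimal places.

[6.08750, 6.58625]

f(5.090000) = -7.741910, f(9.080000) = 23.144680 (opposite signs)
step 1: m = 7.085000, f(m) = 3.721360 > 0 → root in [5.090000, 7.085000]
step 2: m = 6.087500, f(m) = -3.005281 < 0 → root in [6.087500, 7.085000]
step 3: m = 6.586250, f(m) = 0.109288 > 0 → root in [6.087500, 6.586250]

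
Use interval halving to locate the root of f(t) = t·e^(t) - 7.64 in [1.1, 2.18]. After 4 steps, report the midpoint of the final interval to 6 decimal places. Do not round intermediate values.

1.606250

f(1.100000) = -4.335417, f(2.180000) = 11.644948 (opposite signs)
step 1: m = 1.640000, f(m) = 0.814478 > 0 → root in [1.100000, 1.640000]
step 2: m = 1.370000, f(m) = -2.248570 < 0 → root in [1.370000, 1.640000]
step 3: m = 1.505000, f(m) = -0.861249 < 0 → root in [1.505000, 1.640000]
step 4: m = 1.572500, f(m) = -0.062626 < 0 → root in [1.572500, 1.640000]
Midpoint of [1.572500, 1.640000] = 1.606250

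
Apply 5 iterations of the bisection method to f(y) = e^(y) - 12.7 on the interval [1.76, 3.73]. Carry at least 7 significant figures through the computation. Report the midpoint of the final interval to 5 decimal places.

2.52953

f(1.760000) = -6.887563, f(3.730000) = 28.979108 (opposite signs)
step 1: m = 2.745000, f(m) = 2.864614 > 0 → root in [1.760000, 2.745000]
step 2: m = 2.252500, f(m) = -3.188515 < 0 → root in [2.252500, 2.745000]
step 3: m = 2.498750, f(m) = -0.532725 < 0 → root in [2.498750, 2.745000]
step 4: m = 2.621875, f(m) = 1.061502 > 0 → root in [2.498750, 2.621875]
step 5: m = 2.560313, f(m) = 0.239860 > 0 → root in [2.498750, 2.560313]
Midpoint of [2.498750, 2.560313] = 2.529531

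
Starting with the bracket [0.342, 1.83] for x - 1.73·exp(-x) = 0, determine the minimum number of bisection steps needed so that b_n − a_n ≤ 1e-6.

21

Initial width b − a = 1.83 − 0.342 = 1.488000.
After n steps the width is (b−a)/2^n; need (b−a)/2^n ≤ 1e-6.
So n ≥ log₂(1.488000/1e-6) = log₂(1488000.0000) ≈ 20.5049.
Hence n = 21.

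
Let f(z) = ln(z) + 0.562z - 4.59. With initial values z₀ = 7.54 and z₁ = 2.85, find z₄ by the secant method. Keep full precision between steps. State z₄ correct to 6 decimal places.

f(z_0) = 1.667702, f(z_1) = -1.940981
z_2 = 2.850000 - (-1.940981)·(2.850000 - 7.540000)/(-1.940981 - (1.667702)) = 5.372582; f(z_2) = 0.110700
z_3 = 5.372582 - (0.110700)·(5.372582 - 2.850000)/(0.110700 - (-1.940981)) = 5.236475; f(z_3) = 0.008547
z_4 = 5.236475 - (0.008547)·(5.236475 - 5.372582)/(0.008547 - (0.110700)) = 5.225086; f(z_4) = -0.000030

5.225086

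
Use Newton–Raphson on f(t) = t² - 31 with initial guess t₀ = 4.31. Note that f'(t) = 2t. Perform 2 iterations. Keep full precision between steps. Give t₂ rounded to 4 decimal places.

t_0 = 4.310000: f = -12.423900, f' = 8.620000 → t_1 = 4.310000 - (-12.423900)/(8.620000) = 5.751288
t_1 = 5.751288: f = 2.077310, f' = 11.502575 → t_2 = 5.751288 - (2.077310)/(11.502575) = 5.570692

5.5707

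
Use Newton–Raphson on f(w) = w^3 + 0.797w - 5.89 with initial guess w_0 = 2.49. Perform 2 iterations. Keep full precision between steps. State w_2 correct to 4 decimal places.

1.6855

Newton update: w ← w − f(w)/f'(w).
f'(w) = 3w^2 + 0.797
w_0 = 2.490000: f = 11.532779, f' = 19.397300 → w_1 = 2.490000 - (11.532779)/(19.397300) = 1.895444
w_1 = 1.895444: f = 2.430447, f' = 11.575125 → w_2 = 1.895444 - (2.430447)/(11.575125) = 1.685473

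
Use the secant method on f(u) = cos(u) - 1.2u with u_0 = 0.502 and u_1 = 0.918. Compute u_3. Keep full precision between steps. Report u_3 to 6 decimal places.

f(u_0) = 0.274222, f(u_1) = -0.494190
u_2 = 0.918000 - (-0.494190)·(0.918000 - 0.502000)/(-0.494190 - (0.274222)) = 0.650457; f(u_2) = 0.015258
u_3 = 0.650457 - (0.015258)·(0.650457 - 0.918000)/(0.015258 - (-0.494190)) = 0.658470; f(u_3) = 0.000765

0.658470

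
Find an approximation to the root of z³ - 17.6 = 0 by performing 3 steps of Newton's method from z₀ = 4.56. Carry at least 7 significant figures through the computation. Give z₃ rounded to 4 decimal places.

f'(z) = 3z²
z_0 = 4.560000: f = 77.218816, f' = 62.380800 → z_1 = 4.560000 - (77.218816)/(62.380800) = 3.322138
z_1 = 3.322138: f = 19.065114, f' = 33.109805 → z_2 = 3.322138 - (19.065114)/(33.109805) = 2.746323
z_2 = 2.746323: f = 3.113572, f' = 22.626875 → z_3 = 2.746323 - (3.113572)/(22.626875) = 2.608718

2.6087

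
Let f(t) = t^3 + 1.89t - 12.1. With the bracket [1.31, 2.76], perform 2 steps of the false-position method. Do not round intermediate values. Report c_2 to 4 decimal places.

1.9638

False-position update: c = (a·f(b) − b·f(a))/(f(b) − f(a)); replace the endpoint whose sign matches f(c).
f(1.310000) = -7.376009, f(2.760000) = 14.140976
step 1: c = 1.807059, f(c) = -2.783774 < 0 → new bracket [1.807059, 2.760000]
step 2: c = 1.963798, f(c) = -0.815025 < 0 → new bracket [1.963798, 2.760000]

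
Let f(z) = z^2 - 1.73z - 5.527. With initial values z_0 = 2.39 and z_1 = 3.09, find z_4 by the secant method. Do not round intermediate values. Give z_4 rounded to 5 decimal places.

3.36998

f(z_0) = -3.949600, f(z_1) = -1.324600
z_2 = 3.090000 - (-1.324600)·(3.090000 - 2.390000)/(-1.324600 - (-3.949600)) = 3.443227; f(z_2) = 0.372028
z_3 = 3.443227 - (0.372028)·(3.443227 - 3.090000)/(0.372028 - (-1.324600)) = 3.365773; f(z_3) = -0.021360
z_4 = 3.365773 - (-0.021360)·(3.365773 - 3.443227)/(-0.021360 - (0.372028)) = 3.369978; f(z_4) = -0.000308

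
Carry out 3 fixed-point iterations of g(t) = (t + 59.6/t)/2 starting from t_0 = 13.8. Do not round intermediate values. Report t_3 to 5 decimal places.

t_1 = g(13.800000) = 9.059420
t_2 = g(9.059420) = 7.819104
t_3 = g(7.819104) = 7.720730

7.72073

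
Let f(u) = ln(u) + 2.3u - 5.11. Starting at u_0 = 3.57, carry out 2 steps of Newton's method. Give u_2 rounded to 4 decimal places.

Newton update: u ← u − f(u)/f'(u).
f'(u) = 1/u + 2.3
u_0 = 3.570000: f = 4.373566, f' = 2.580112 → u_1 = 3.570000 - (4.373566)/(2.580112) = 1.874893
u_1 = 1.874893: f = -0.169194, f' = 2.833364 → u_2 = 1.874893 - (-0.169194)/(2.833364) = 1.934608

1.9346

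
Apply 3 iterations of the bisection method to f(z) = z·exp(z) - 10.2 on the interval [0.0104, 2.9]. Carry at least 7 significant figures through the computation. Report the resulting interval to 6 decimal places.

f(0.010400) = -10.189491, f(2.900000) = 42.505022 (opposite signs)
step 1: m = 1.455200, f(m) = -3.963973 < 0 → root in [1.455200, 2.900000]
step 2: m = 2.177600, f(m) = 9.017539 > 0 → root in [1.455200, 2.177600]
step 3: m = 1.816400, f(m) = 0.970278 > 0 → root in [1.455200, 1.816400]

[1.455200, 1.816400]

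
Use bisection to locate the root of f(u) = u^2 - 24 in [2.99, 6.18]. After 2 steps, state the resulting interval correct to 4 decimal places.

[4.5850, 5.3825]

f(2.990000) = -15.059900, f(6.180000) = 14.192400 (opposite signs)
step 1: m = 4.585000, f(m) = -2.977775 < 0 → root in [4.585000, 6.180000]
step 2: m = 5.382500, f(m) = 4.971306 > 0 → root in [4.585000, 5.382500]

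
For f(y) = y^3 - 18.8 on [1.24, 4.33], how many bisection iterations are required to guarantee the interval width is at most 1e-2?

Initial width b − a = 4.33 − 1.24 = 3.090000.
After n steps the width is (b−a)/2^n; need (b−a)/2^n ≤ 1e-2.
So n ≥ log₂(3.090000/1e-2) = log₂(309.0000) ≈ 8.2715.
Hence n = 9.

9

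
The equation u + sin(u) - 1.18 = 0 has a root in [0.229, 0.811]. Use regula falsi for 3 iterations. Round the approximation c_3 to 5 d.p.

f(0.229000) = -0.723996, f(0.811000) = 0.355976
step 1: c = 0.619163, f(c) = 0.019518 > 0 → new bracket [0.229000, 0.619163]
step 2: c = 0.608921, f(c) = 0.000905 > 0 → new bracket [0.229000, 0.608921]
step 3: c = 0.608447, f(c) = 0.000042 > 0 → new bracket [0.229000, 0.608447]

0.60845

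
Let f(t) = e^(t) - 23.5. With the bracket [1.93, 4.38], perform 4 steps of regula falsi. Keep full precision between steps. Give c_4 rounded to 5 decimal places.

False-position update: c = (a·f(b) − b·f(a))/(f(b) − f(a)); replace the endpoint whose sign matches f(c).
f(1.930000) = -16.610490, f(4.380000) = 56.338033
step 1: c = 2.487869, f(c) = -11.464402 < 0 → new bracket [2.487869, 4.380000]
step 2: c = 2.807801, f(c) = -6.926575 < 0 → new bracket [2.807801, 4.380000]
step 3: c = 2.979934, f(c) = -3.813483 < 0 → new bracket [2.979934, 4.380000]
step 4: c = 3.068695, f(c) = -1.986184 < 0 → new bracket [3.068695, 4.380000]

3.06870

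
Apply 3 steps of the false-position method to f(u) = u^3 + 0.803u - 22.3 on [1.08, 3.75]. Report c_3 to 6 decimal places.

f(1.080000) = -20.173048, f(3.750000) = 33.445625
step 1: c = 2.084539, f(c) = -11.568165 < 0 → new bracket [2.084539, 3.750000]
step 2: c = 2.512548, f(c) = -4.420960 < 0 → new bracket [2.512548, 3.750000]
step 3: c = 2.657022, f(c) = -1.408459 < 0 → new bracket [2.657022, 3.750000]

2.657022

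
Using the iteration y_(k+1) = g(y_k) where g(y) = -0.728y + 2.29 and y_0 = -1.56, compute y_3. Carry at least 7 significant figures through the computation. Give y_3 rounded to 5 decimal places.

y_1 = g(-1.560000) = 3.425680
y_2 = g(3.425680) = -0.203895
y_3 = g(-0.203895) = 2.438436

2.43844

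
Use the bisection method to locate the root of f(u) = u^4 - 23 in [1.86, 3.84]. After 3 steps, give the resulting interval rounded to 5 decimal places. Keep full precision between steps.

[2.10750, 2.35500]

f(1.860000) = -11.031168, f(3.840000) = 194.432719 (opposite signs)
step 1: m = 2.850000, f(m) = 42.975006 > 0 → root in [1.860000, 2.850000]
step 2: m = 2.355000, f(m) = 7.758393 > 0 → root in [1.860000, 2.355000]
step 3: m = 2.107500, f(m) = -3.272578 < 0 → root in [2.107500, 2.355000]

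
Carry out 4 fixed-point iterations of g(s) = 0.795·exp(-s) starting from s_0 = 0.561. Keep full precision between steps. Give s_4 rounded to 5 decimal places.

s_1 = g(0.561000) = 0.453657
s_2 = g(0.453657) = 0.505064
s_3 = g(0.505064) = 0.479756
s_4 = g(0.479756) = 0.492053

0.49205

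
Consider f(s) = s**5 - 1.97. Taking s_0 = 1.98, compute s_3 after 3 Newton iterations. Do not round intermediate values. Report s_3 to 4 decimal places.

1.1970

f'(s) = 5s**4
s_0 = 1.980000: f = 28.461682, f' = 76.847681 → s_1 = 1.980000 - (28.461682)/(76.847681) = 1.609635
s_1 = 1.609635: f = 8.835309, f' = 33.564468 → s_2 = 1.609635 - (8.835309)/(33.564468) = 1.346401
s_2 = 1.346401: f = 2.454583, f' = 16.431146 → s_3 = 1.346401 - (2.454583)/(16.431146) = 1.197015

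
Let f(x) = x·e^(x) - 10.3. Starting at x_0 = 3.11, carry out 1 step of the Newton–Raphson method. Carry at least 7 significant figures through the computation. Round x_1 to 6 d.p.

2.465083

Newton update: x ← x − f(x)/f'(x).
f'(x) = (x + 1)·e^(x)
x_0 = 3.110000: f = 59.429448, f' = 92.150492 → x_1 = 3.110000 - (59.429448)/(92.150492) = 2.465083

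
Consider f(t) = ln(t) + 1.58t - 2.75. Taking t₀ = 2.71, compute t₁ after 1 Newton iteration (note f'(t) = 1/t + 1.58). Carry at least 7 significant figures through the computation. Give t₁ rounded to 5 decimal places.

1.41254

t_0 = 2.710000: f = 2.528749, f' = 1.949004 → t_1 = 2.710000 - (2.528749)/(1.949004) = 1.412543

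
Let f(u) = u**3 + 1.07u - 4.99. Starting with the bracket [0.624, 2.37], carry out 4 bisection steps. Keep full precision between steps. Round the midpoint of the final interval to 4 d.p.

f(0.624000) = -4.079349, f(2.370000) = 10.857953 (opposite signs)
step 1: m = 1.497000, f(m) = -0.033420 < 0 → root in [1.497000, 2.370000]
step 2: m = 1.933500, f(m) = 4.307084 > 0 → root in [1.497000, 1.933500]
step 3: m = 1.715250, f(m) = 1.891725 > 0 → root in [1.497000, 1.715250]
step 4: m = 1.606125, f(m) = 0.871774 > 0 → root in [1.497000, 1.606125]
Midpoint of [1.497000, 1.606125] = 1.551563

1.5516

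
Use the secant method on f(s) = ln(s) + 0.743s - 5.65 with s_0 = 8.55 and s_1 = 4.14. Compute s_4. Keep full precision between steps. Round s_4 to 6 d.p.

f(s_0) = 2.848581, f(s_1) = -1.153284
s_2 = 4.140000 - (-1.153284)·(4.140000 - 8.550000)/(-1.153284 - (2.848581)) = 5.410903; f(s_2) = 0.058717
s_3 = 5.410903 - (0.058717)·(5.410903 - 4.140000)/(0.058717 - (-1.153284)) = 5.349333; f(s_3) = 0.001526
s_4 = 5.349333 - (0.001526)·(5.349333 - 5.410903)/(0.001526 - (0.058717)) = 5.347690; f(s_4) = -0.000002

5.347690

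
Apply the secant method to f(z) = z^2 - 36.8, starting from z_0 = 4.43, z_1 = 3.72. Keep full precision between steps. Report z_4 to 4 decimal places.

6.0622

f(z_0) = -17.175100, f(z_1) = -22.961600
z_2 = 3.720000 - (-22.961600)·(3.720000 - 4.430000)/(-22.961600 - (-17.175100)) = 6.537374; f(z_2) = 5.937262
z_3 = 6.537374 - (5.937262)·(6.537374 - 3.720000)/(5.937262 - (-22.961600)) = 5.958546; f(z_3) = -1.295734
z_4 = 5.958546 - (-1.295734)·(5.958546 - 6.537374)/(-1.295734 - (5.937262)) = 6.062238; f(z_4) = -0.049268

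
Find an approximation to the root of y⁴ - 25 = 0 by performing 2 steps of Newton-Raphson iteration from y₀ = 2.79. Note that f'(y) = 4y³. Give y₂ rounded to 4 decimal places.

y_0 = 2.790000: f = 35.592213, f' = 86.870556 → y_1 = 2.790000 - (35.592213)/(86.870556) = 2.380285
y_1 = 2.380285: f = 7.100772, f' = 53.944429 → y_2 = 2.380285 - (7.100772)/(53.944429) = 2.248653

2.2487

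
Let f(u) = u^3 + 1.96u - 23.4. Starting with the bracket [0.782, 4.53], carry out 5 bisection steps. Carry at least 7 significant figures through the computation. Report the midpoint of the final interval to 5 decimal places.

2.59744

f(0.782000) = -21.389068, f(4.530000) = 78.438477 (opposite signs)
step 1: m = 2.656000, f(m) = 0.542076 > 0 → root in [0.782000, 2.656000]
step 2: m = 1.719000, f(m) = -14.951182 < 0 → root in [1.719000, 2.656000]
step 3: m = 2.187500, f(m) = -8.644971 < 0 → root in [2.187500, 2.656000]
step 4: m = 2.421750, f(m) = -4.450114 < 0 → root in [2.421750, 2.656000]
step 5: m = 2.538875, f(m) = -2.058506 < 0 → root in [2.538875, 2.656000]
Midpoint of [2.538875, 2.656000] = 2.597437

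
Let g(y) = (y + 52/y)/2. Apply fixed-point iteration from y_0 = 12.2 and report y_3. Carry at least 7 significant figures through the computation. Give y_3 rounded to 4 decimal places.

y_1 = g(12.200000) = 8.231148
y_2 = g(8.231148) = 7.274307
y_3 = g(7.274307) = 7.211377

7.2114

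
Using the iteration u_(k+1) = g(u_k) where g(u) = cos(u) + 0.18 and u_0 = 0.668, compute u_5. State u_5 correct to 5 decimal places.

0.88237

u_1 = g(0.668000) = 0.965062
u_2 = g(0.965062) = 0.749366
u_3 = g(0.749366) = 0.912121
u_4 = g(0.912121) = 0.792070
u_5 = g(0.792070) = 0.882373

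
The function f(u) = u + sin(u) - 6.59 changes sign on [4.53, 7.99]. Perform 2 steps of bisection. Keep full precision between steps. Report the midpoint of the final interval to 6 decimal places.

f(4.530000) = -3.043413, f(7.990000) = 2.390764 (opposite signs)
step 1: m = 6.260000, f(m) = -0.353183 < 0 → root in [6.260000, 7.990000]
step 2: m = 7.125000, f(m) = 1.280853 > 0 → root in [6.260000, 7.125000]
Midpoint of [6.260000, 7.125000] = 6.692500

6.692500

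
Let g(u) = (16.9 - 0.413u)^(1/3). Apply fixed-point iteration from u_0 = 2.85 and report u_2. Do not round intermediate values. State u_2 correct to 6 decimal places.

u_1 = g(2.850000) = 2.505213
u_2 = g(2.505213) = 2.512753

2.512753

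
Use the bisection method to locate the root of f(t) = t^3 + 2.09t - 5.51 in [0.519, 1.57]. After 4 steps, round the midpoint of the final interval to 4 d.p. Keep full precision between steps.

1.4058

f(0.519000) = -4.285492, f(1.570000) = 1.641193 (opposite signs)
step 1: m = 1.044500, f(m) = -2.187466 < 0 → root in [1.044500, 1.570000]
step 2: m = 1.307250, f(m) = -0.543885 < 0 → root in [1.307250, 1.570000]
step 3: m = 1.438625, f(m) = 0.474165 > 0 → root in [1.307250, 1.438625]
step 4: m = 1.372937, f(m) = -0.052632 < 0 → root in [1.372937, 1.438625]
Midpoint of [1.372937, 1.438625] = 1.405781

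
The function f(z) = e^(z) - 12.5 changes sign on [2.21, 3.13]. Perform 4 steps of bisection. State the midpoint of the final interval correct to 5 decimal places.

f(2.210000) = -3.384284, f(3.130000) = 10.373980 (opposite signs)
step 1: m = 2.670000, f(m) = 1.939969 > 0 → root in [2.210000, 2.670000]
step 2: m = 2.440000, f(m) = -1.026959 < 0 → root in [2.440000, 2.670000]
step 3: m = 2.555000, f(m) = 0.371300 > 0 → root in [2.440000, 2.555000]
step 4: m = 2.497500, f(m) = -0.347924 < 0 → root in [2.497500, 2.555000]
Midpoint of [2.497500, 2.555000] = 2.526250

2.52625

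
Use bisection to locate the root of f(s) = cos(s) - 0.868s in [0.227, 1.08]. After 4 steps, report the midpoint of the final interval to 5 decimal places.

0.78678

f(0.227000) = 0.777310, f(1.080000) = -0.466112 (opposite signs)
step 1: m = 0.653500, f(m) = 0.226723 > 0 → root in [0.653500, 1.080000]
step 2: m = 0.866750, f(m) = -0.105032 < 0 → root in [0.653500, 0.866750]
step 3: m = 0.760125, f(m) = 0.064961 > 0 → root in [0.760125, 0.866750]
step 4: m = 0.813438, f(m) = -0.019059 < 0 → root in [0.760125, 0.813438]
Midpoint of [0.760125, 0.813438] = 0.786781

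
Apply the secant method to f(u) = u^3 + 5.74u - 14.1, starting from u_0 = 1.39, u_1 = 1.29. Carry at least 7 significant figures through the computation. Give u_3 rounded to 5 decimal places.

1.65445

f(u_0) = -3.435781, f(u_1) = -4.548711
u_2 = 1.290000 - (-4.548711)·(1.290000 - 1.390000)/(-4.548711 - (-3.435781)) = 1.698715; f(u_2) = 0.552490
u_3 = 1.698715 - (0.552490)·(1.698715 - 1.290000)/(0.552490 - (-4.548711)) = 1.654449; f(u_3) = -0.074907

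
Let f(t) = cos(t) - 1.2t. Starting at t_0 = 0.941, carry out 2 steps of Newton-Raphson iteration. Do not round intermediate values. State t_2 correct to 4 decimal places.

f'(t) = -sin(t) - 1.2
t_0 = 0.941000: f = -0.540220, f' = -2.008147 → t_1 = 0.941000 - (-0.540220)/(-2.008147) = 0.671986
t_1 = 0.671986: f = -0.023796, f' = -1.822541 → t_2 = 0.671986 - (-0.023796)/(-1.822541) = 0.658929

0.6589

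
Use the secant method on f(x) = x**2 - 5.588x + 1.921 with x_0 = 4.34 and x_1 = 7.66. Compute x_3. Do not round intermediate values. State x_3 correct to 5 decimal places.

f(x_0) = -3.495320, f(x_1) = 17.792520
x_2 = 7.660000 - (17.792520)·(7.660000 - 4.340000)/(17.792520 - (-3.495320)) = 4.885122; f(x_2) = -1.512646
x_3 = 4.885122 - (-1.512646)·(4.885122 - 7.660000)/(-1.512646 - (17.792520)) = 5.102546; f(x_3) = -0.556052

5.10255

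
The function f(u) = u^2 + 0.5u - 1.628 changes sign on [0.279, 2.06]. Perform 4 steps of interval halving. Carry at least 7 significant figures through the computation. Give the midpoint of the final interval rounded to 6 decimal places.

f(0.279000) = -1.410659, f(2.060000) = 3.645600 (opposite signs)
step 1: m = 1.169500, f(m) = 0.324480 > 0 → root in [0.279000, 1.169500]
step 2: m = 0.724250, f(m) = -0.741337 < 0 → root in [0.724250, 1.169500]
step 3: m = 0.946875, f(m) = -0.257990 < 0 → root in [0.946875, 1.169500]
step 4: m = 1.058188, f(m) = 0.020855 > 0 → root in [0.946875, 1.058188]
Midpoint of [0.946875, 1.058188] = 1.002531

1.002531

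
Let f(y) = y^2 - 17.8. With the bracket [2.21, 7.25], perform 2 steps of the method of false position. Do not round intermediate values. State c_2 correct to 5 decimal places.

False-position update: c = (a·f(b) − b·f(a))/(f(b) − f(a)); replace the endpoint whose sign matches f(c).
f(2.210000) = -12.915900, f(7.250000) = 34.762500
step 1: c = 3.575317, f(c) = -5.017107 < 0 → new bracket [3.575317, 7.250000]
step 2: c = 4.038778, f(c) = -1.488275 < 0 → new bracket [4.038778, 7.250000]

4.03878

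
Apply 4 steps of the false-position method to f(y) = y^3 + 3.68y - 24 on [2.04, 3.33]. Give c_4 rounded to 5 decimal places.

2.46104

f(2.040000) = -8.003136, f(3.330000) = 25.180437
step 1: c = 2.351119, f(c) = -2.351456 < 0 → new bracket [2.351119, 3.330000]
step 2: c = 2.434724, f(c) = -0.607465 < 0 → new bracket [2.434724, 3.330000]
step 3: c = 2.455813, f(c) = -0.151554 < 0 → new bracket [2.455813, 3.330000]
step 4: c = 2.461043, f(c) = -0.037479 < 0 → new bracket [2.461043, 3.330000]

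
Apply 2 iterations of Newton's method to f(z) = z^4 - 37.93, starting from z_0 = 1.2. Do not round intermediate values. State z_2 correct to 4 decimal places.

4.8271

f'(z) = 4z^3
z_0 = 1.200000: f = -35.856400, f' = 6.912000 → z_1 = 1.200000 - (-35.856400)/(6.912000) = 6.387558
z_1 = 6.387558: f = 1626.783077, f' = 1042.472326 → z_2 = 6.387558 - (1626.783077)/(1042.472326) = 4.827053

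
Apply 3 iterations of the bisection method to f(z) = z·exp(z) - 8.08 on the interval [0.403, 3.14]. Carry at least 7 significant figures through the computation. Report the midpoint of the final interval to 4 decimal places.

1.6004

f(0.403000) = -7.476988, f(3.140000) = 64.466142 (opposite signs)
step 1: m = 1.771500, f(m) = 2.335829 > 0 → root in [0.403000, 1.771500]
step 2: m = 1.087250, f(m) = -4.855101 < 0 → root in [1.087250, 1.771500]
step 3: m = 1.429375, f(m) = -2.110804 < 0 → root in [1.429375, 1.771500]
Midpoint of [1.429375, 1.771500] = 1.600437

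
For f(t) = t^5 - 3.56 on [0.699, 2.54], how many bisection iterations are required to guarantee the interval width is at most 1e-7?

Initial width b − a = 2.54 − 0.699 = 1.841000.
After n steps the width is (b−a)/2^n; need (b−a)/2^n ≤ 1e-7.
So n ≥ log₂(1.841000/1e-7) = log₂(18410000.0000) ≈ 24.1340.
Hence n = 25.

25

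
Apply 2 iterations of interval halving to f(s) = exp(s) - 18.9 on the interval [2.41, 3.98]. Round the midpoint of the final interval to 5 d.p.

2.99875

f(2.410000) = -7.766039, f(3.980000) = 34.617034 (opposite signs)
step 1: m = 3.195000, f(m) = 5.510174 > 0 → root in [2.410000, 3.195000]
step 2: m = 2.802500, f(m) = -2.414190 < 0 → root in [2.802500, 3.195000]
Midpoint of [2.802500, 3.195000] = 2.998750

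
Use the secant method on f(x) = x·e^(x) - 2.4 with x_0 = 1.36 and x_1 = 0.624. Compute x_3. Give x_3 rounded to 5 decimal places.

f(x_0) = 2.898823, f(x_1) = -1.235380
x_2 = 0.624000 - (-1.235380)·(0.624000 - 1.360000)/(-1.235380 - (2.898823)) = 0.843931; f(x_2) = -0.437446
x_3 = 0.843931 - (-0.437446)·(0.843931 - 0.624000)/(-0.437446 - (-1.235380)) = 0.964503; f(x_3) = 0.130355

0.96450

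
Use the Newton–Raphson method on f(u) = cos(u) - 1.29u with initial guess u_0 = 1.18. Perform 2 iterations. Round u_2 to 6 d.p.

0.627800

f'(u) = -sin(u) - 1.29
u_0 = 1.180000: f = -1.141275, f' = -2.214606 → u_1 = 1.180000 - (-1.141275)/(-2.214606) = 0.664660
u_1 = 0.664660: f = -0.070285, f' = -1.906792 → u_2 = 0.664660 - (-0.070285)/(-1.906792) = 0.627800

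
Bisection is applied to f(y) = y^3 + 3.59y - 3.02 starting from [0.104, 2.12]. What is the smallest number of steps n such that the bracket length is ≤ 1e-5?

18

Initial width b − a = 2.12 − 0.104 = 2.016000.
After n steps the width is (b−a)/2^n; need (b−a)/2^n ≤ 1e-5.
So n ≥ log₂(2.016000/1e-5) = log₂(201600.0000) ≈ 17.6211.
Hence n = 18.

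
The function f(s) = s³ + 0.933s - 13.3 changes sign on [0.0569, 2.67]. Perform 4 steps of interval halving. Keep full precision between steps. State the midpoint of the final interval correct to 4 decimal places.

2.2617

f(0.056900) = -13.246728, f(2.670000) = 8.225273 (opposite signs)
step 1: m = 1.363450, f(m) = -9.493253 < 0 → root in [1.363450, 2.670000]
step 2: m = 2.016725, f(m) = -3.216013 < 0 → root in [2.016725, 2.670000]
step 3: m = 2.343363, f(m) = 1.754576 > 0 → root in [2.016725, 2.343363]
step 4: m = 2.180044, f(m) = -0.905163 < 0 → root in [2.180044, 2.343363]
Midpoint of [2.180044, 2.343363] = 2.261703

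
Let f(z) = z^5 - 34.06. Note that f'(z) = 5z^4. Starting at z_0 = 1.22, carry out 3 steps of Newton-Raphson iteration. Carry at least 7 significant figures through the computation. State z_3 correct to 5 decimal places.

Newton update: z ← z − f(z)/f'(z).
z_0 = 1.220000: f = -31.357292, f' = 11.076673 → z_1 = 1.220000 - (-31.357292)/(11.076673) = 4.050931
z_1 = 4.050931: f = 1056.812536, f' = 1346.446838 → z_2 = 4.050931 - (1056.812536)/(1346.446838) = 3.266041
z_2 = 3.266041: f = 337.567589, f' = 568.926761 → z_3 = 3.266041 - (337.567589)/(568.926761) = 2.672700

2.67270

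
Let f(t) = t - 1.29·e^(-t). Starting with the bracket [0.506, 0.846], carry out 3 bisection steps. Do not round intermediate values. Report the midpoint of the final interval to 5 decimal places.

0.65475

f(0.506000) = -0.271744, f(0.846000) = 0.292425 (opposite signs)
step 1: m = 0.676000, f(m) = 0.019845 > 0 → root in [0.506000, 0.676000]
step 2: m = 0.591000, f(m) = -0.123367 < 0 → root in [0.591000, 0.676000]
step 3: m = 0.633500, f(m) = -0.051143 < 0 → root in [0.633500, 0.676000]
Midpoint of [0.633500, 0.676000] = 0.654750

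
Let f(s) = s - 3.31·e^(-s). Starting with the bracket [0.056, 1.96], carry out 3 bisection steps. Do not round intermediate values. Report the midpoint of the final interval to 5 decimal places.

1.12700

f(0.056000) = -3.073735, f(1.960000) = 1.493759 (opposite signs)
step 1: m = 1.008000, f(m) = -0.199978 < 0 → root in [1.008000, 1.960000]
step 2: m = 1.484000, f(m) = 0.733527 > 0 → root in [1.008000, 1.484000]
step 3: m = 1.246000, f(m) = 0.293868 > 0 → root in [1.008000, 1.246000]
Midpoint of [1.008000, 1.246000] = 1.127000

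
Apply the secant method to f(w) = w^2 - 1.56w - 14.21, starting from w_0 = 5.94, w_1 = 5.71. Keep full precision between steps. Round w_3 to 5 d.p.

f(w_0) = 11.807200, f(w_1) = 9.486500
w_2 = 5.710000 - (9.486500)·(5.710000 - 5.940000)/(9.486500 - (11.807200)) = 4.769812; f(w_2) = 1.100197
w_3 = 4.769812 - (1.100197)·(4.769812 - 5.710000)/(1.100197 - (9.486500)) = 4.646469; f(w_3) = 0.131179

4.64647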